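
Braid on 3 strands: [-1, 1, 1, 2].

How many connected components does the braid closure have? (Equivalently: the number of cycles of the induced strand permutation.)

Track the strand permutation on 3 strands, starting from identity.
  step 1: s1^-1 swaps positions 1,2 -> [2 1 3]
  step 2: s1 swaps positions 1,2 -> [1 2 3]
  step 3: s1 swaps positions 1,2 -> [2 1 3]
  step 4: s2 swaps positions 2,3 -> [2 3 1]
Final permutation (position -> original strand): [2 3 1]
Closure components = cycle count of this permutation = 1.

Answer: 1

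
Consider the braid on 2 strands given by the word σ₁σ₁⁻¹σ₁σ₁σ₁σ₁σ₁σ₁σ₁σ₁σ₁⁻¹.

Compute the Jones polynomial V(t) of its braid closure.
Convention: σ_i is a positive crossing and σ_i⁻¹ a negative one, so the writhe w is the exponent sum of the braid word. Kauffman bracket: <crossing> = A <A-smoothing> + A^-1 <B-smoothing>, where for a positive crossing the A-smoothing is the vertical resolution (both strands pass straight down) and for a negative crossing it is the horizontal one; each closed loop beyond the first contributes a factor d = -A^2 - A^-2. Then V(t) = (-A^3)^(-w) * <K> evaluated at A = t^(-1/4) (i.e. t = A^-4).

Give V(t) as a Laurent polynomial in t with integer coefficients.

-t^10 + t^9 - t^8 + t^7 - t^6 + t^5 + t^3

Derivation:
The presented braid s1 s1^-1 s1 s1 s1 s1 s1 s1 s1 s1 s1^-1 on 2 strands reduces by inverse Markov moves (closure unchanged at each step):
  Deconjugate: the word is γ·β·γ⁻¹ with γ = s1 s1^-1 (prefix) and γ⁻¹ = s1 s1^-1 (suffix); strip both.
Reduced to β = s1 s1 s1 s1 s1 s1 s1 on 2 strands, 7 crossings.
Compute on β:
Braid: s1 s1 s1 s1 s1 s1 s1 on 2 strands, 7 crossings.
Writhe w = (#positive) - (#negative) = 7 - 0 = 7.
Enumerate smoothing states for the bracket polynomial. There are 2^7 = 128 states.
For each crossing: s=0 is the vertical smoothing, s=1 horizontal. Crossing k contributes A^(sign_k * (1 - 2*s_k)); loop factor d = -A^2 - A^-2.
Tabulate the states by total A-exponent and number of loops L (A-exp: L × count):
  A^7: L=2 ×1
  A^5: L=1 ×7
  A^3: L=2 ×21
  A^1: L=3 ×35
  A^-1: L=4 ×35
  A^-3: L=5 ×21
  A^-5: L=6 ×7
  A^-7: L=7 ×1
Each group contributes A^e * Σ count * d^(L-1):
Powers of d = -A^2 - A^-2: d^2 = A^4 + 2 + A^-4; d^3 = -A^6 - 3*A^2 - 3*A^-2 - A^-6; d^4 = A^8 + 4*A^4 + 6 + 4*A^-4 + A^-8; d^5 = -A^10 - 5*A^6 - 10*A^2 - 10*A^-2 - 5*A^-6 - A^-10; d^6 = A^12 + 6*A^8 + 15*A^4 + 20 + 15*A^-4 + 6*A^-8 + A^-12.
  A^7 * (d) = -A^9 - A^5
  A^5 * (7) = 7*A^5
  A^3 * (21*d) = -21*A^5 - 21*A
  A^1 * (35*d^2) = 35*A^5 + 70*A + 35*A^-3
  A^-1 * (35*d^3) = -35*A^5 - 105*A - 105*A^-3 - 35*A^-7
  A^-3 * (21*d^4) = 21*A^5 + 84*A + 126*A^-3 + 84*A^-7 + 21*A^-11
  A^-5 * (7*d^5) = -7*A^5 - 35*A - 70*A^-3 - 70*A^-7 - 35*A^-11 - 7*A^-15
  A^-7 * (d^6) = A^5 + 6*A + 15*A^-3 + 20*A^-7 + 15*A^-11 + 6*A^-15 + A^-19
Summing the groups: <K> = -A^9 - A + A^-3 - A^-7 + A^-11 - A^-15 + A^-19
Normalise by the writhe: (-A^3)^(-w) = (-A^3)^(-7) = -A^-21, so f(A) = -A^-21 * <K> = A^-12 + A^-20 - A^-24 + A^-28 - A^-32 + A^-36 - A^-40.
Substitute A = t^(-1/4), i.e. A^e → t^(-e/4): V(t) = -t^10 + t^9 - t^8 + t^7 - t^6 + t^5 + t^3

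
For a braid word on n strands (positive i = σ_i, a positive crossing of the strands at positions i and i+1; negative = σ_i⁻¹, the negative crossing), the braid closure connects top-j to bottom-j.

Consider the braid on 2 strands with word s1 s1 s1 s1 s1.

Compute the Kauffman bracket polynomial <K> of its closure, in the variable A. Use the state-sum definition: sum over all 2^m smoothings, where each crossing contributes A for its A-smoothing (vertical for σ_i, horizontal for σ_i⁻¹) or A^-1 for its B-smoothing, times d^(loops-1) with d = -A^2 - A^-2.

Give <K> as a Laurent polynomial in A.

Braid: s1 s1 s1 s1 s1 on 2 strands, 5 crossings.
Writhe w = (#positive) - (#negative) = 5 - 0 = 5.
State-sum expansion of <K>. There are 2^5 = 32 states.
Smooth each crossing (0=||, 1=⌣⌢); contribution A^(Σ sign_k(1-2s_k)) * d^(L-1).
  state 00000: A-exp=+5, loops=2, term = A^5 * d^1
  state 00001: A-exp=+3, loops=1, term = A^3 * d^0
  state 00010: A-exp=+3, loops=1, term = A^3 * d^0
  state 00011: A-exp=+1, loops=2, term = A^1 * d^1
  state 00100: A-exp=+3, loops=1, term = A^3 * d^0
  state 00101: A-exp=+1, loops=2, term = A^1 * d^1
  state 00110: A-exp=+1, loops=2, term = A^1 * d^1
  state 00111: A-exp=-1, loops=3, term = A^-1 * d^2
  state 01000: A-exp=+3, loops=1, term = A^3 * d^0
  state 01001: A-exp=+1, loops=2, term = A^1 * d^1
  state 01010: A-exp=+1, loops=2, term = A^1 * d^1
  state 01011: A-exp=-1, loops=3, term = A^-1 * d^2
  state 01100: A-exp=+1, loops=2, term = A^1 * d^1
  state 01101: A-exp=-1, loops=3, term = A^-1 * d^2
  state 01110: A-exp=-1, loops=3, term = A^-1 * d^2
  state 01111: A-exp=-3, loops=4, term = A^-3 * d^3
  state 10000: A-exp=+3, loops=1, term = A^3 * d^0
  state 10001: A-exp=+1, loops=2, term = A^1 * d^1
  state 10010: A-exp=+1, loops=2, term = A^1 * d^1
  state 10011: A-exp=-1, loops=3, term = A^-1 * d^2
  state 10100: A-exp=+1, loops=2, term = A^1 * d^1
  state 10101: A-exp=-1, loops=3, term = A^-1 * d^2
  state 10110: A-exp=-1, loops=3, term = A^-1 * d^2
  state 10111: A-exp=-3, loops=4, term = A^-3 * d^3
  state 11000: A-exp=+1, loops=2, term = A^1 * d^1
  state 11001: A-exp=-1, loops=3, term = A^-1 * d^2
  state 11010: A-exp=-1, loops=3, term = A^-1 * d^2
  state 11011: A-exp=-3, loops=4, term = A^-3 * d^3
  state 11100: A-exp=-1, loops=3, term = A^-1 * d^2
  state 11101: A-exp=-3, loops=4, term = A^-3 * d^3
  state 11110: A-exp=-3, loops=4, term = A^-3 * d^3
  state 11111: A-exp=-5, loops=5, term = A^-5 * d^4
Collect the terms by A-exponent (count of states per loop number):
Powers of d = -A^2 - A^-2: d^2 = A^4 + 2 + A^-4; d^3 = -A^6 - 3*A^2 - 3*A^-2 - A^-6; d^4 = A^8 + 4*A^4 + 6 + 4*A^-4 + A^-8.
  A^5 * (d) = -A^7 - A^3
  A^3 * (5) = 5*A^3
  A^1 * (10*d) = -10*A^3 - 10*A^-1
  A^-1 * (10*d^2) = 10*A^3 + 20*A^-1 + 10*A^-5
  A^-3 * (5*d^3) = -5*A^3 - 15*A^-1 - 15*A^-5 - 5*A^-9
  A^-5 * (d^4) = A^3 + 4*A^-1 + 6*A^-5 + 4*A^-9 + A^-13
Summing the groups: <K> = -A^7 - A^-1 + A^-5 - A^-9 + A^-13

Answer: -A^7 - A^-1 + A^-5 - A^-9 + A^-13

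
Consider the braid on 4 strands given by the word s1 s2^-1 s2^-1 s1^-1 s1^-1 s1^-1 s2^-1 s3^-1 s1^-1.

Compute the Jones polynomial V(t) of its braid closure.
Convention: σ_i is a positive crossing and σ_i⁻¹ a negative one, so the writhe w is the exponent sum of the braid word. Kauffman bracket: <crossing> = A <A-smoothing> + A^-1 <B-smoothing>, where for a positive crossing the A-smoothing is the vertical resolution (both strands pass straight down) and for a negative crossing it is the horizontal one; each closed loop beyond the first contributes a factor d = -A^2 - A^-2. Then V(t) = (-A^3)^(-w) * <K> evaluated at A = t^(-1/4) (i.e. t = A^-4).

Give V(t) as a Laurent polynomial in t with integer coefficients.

The presented braid s1 s2^-1 s2^-1 s1^-1 s1^-1 s1^-1 s2^-1 s3^-1 s1^-1 on 4 strands reduces by inverse Markov moves (closure unchanged at each step):
  Deconjugate: the word is γ·β·γ⁻¹ with γ = s1 (prefix) and γ⁻¹ = s1^-1 (suffix); strip both.
  Destabilize: the word has the form β·s3^-1 where s3^-1 occurs only as the final letter (β ∈ B_3); drop it and the last strand → 3 strands.
Reduced to β = s2^-1 s2^-1 s1^-1 s1^-1 s1^-1 s2^-1 on 3 strands, 6 crossings.
Compute on β:
Braid: s2^-1 s2^-1 s1^-1 s1^-1 s1^-1 s2^-1 on 3 strands, 6 crossings.
Writhe w = (#positive) - (#negative) = 0 - 6 = -6.
Computing the Kauffman bracket via state sum. There are 2^6 = 64 states.
Each crossing splits two ways (0=vertical, 1=horizontal). The state's weight is A^(#A-smoothings - #B-smoothings) * d^(loops - 1).
Tabulate the states by total A-exponent and number of loops L (A-exp: L × count):
  A^6: L=5 ×1
  A^4: L=4 ×6
  A^2: L=3 ×15
  A^0: L=2 ×18, L=4 ×2
  A^-2: L=1 ×9, L=3 ×6
  A^-4: L=2 ×6
  A^-6: L=3 ×1
Each group contributes A^e * Σ count * d^(L-1):
Powers of d = -A^2 - A^-2: d^2 = A^4 + 2 + A^-4; d^3 = -A^6 - 3*A^2 - 3*A^-2 - A^-6; d^4 = A^8 + 4*A^4 + 6 + 4*A^-4 + A^-8.
  A^6 * (d^4) = A^14 + 4*A^10 + 6*A^6 + 4*A^2 + A^-2
  A^4 * (6*d^3) = -6*A^10 - 18*A^6 - 18*A^2 - 6*A^-2
  A^2 * (15*d^2) = 15*A^6 + 30*A^2 + 15*A^-2
  A^0 * (18*d + 2*d^3) = -2*A^6 - 24*A^2 - 24*A^-2 - 2*A^-6
  A^-2 * (9 + 6*d^2) = 6*A^2 + 21*A^-2 + 6*A^-6
  A^-4 * (6*d) = -6*A^-2 - 6*A^-6
  A^-6 * (d^2) = A^-2 + 2*A^-6 + A^-10
Summing the groups: <K> = A^14 - 2*A^10 + A^6 - 2*A^2 + 2*A^-2 + A^-10
Normalise by the writhe: (-A^3)^(-w) = (-A^3)^(6) = A^18, so f(A) = A^18 * <K> = A^32 - 2*A^28 + A^24 - 2*A^20 + 2*A^16 + A^8.
Substitute A = t^(-1/4), i.e. A^e → t^(-e/4): V(t) = t^-2 + 2*t^-4 - 2*t^-5 + t^-6 - 2*t^-7 + t^-8

Answer: t^-2 + 2*t^-4 - 2*t^-5 + t^-6 - 2*t^-7 + t^-8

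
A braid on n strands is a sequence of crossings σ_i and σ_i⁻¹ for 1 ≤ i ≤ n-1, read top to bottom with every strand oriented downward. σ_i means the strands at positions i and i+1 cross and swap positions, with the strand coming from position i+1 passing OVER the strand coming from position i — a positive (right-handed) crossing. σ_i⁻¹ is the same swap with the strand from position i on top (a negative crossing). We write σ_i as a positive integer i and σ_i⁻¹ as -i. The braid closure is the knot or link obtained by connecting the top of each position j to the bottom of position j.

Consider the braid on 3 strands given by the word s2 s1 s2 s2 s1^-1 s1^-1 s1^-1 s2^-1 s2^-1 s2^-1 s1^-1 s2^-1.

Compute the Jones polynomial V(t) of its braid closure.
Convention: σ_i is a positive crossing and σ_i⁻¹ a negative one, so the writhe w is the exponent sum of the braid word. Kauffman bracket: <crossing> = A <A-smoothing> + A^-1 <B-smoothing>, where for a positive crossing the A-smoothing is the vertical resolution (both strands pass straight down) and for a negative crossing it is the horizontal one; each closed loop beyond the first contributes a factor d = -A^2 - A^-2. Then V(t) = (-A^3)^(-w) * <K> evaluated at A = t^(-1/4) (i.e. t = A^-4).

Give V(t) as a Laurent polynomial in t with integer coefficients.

The presented braid s2 s1 s2 s2 s1^-1 s1^-1 s1^-1 s2^-1 s2^-1 s2^-1 s1^-1 s2^-1 on 3 strands reduces by inverse Markov moves (closure unchanged at each step):
  Deconjugate: the word is γ·β·γ⁻¹ with γ = s2 s1 (prefix) and γ⁻¹ = s1^-1 s2^-1 (suffix); strip both.
  Deconjugate: the word is γ·β·γ⁻¹ with γ = s2 s2 (prefix) and γ⁻¹ = s2^-1 s2^-1 (suffix); strip both.
  Destabilize: the word has the form β·s2^-1 where s2^-1 occurs only as the final letter (β ∈ B_2); drop it and the last strand → 2 strands.
Reduced to β = s1^-1 s1^-1 s1^-1 on 2 strands, 3 crossings.
Compute on β:
Braid: s1^-1 s1^-1 s1^-1 on 2 strands, 3 crossings.
Writhe w = (#positive) - (#negative) = 0 - 3 = -3.
State-sum expansion of <K>. There are 2^3 = 8 states.
For each crossing: s=0 is the vertical smoothing, s=1 horizontal. Crossing k contributes A^(sign_k * (1 - 2*s_k)); loop factor d = -A^2 - A^-2.
  state 000: A-exp=-3, loops=2, term = A^-3 * d^1
  state 001: A-exp=-1, loops=1, term = A^-1 * d^0
  state 010: A-exp=-1, loops=1, term = A^-1 * d^0
  state 011: A-exp=+1, loops=2, term = A^1 * d^1
  state 100: A-exp=-1, loops=1, term = A^-1 * d^0
  state 101: A-exp=+1, loops=2, term = A^1 * d^1
  state 110: A-exp=+1, loops=2, term = A^1 * d^1
  state 111: A-exp=+3, loops=3, term = A^3 * d^2
Collect the terms by A-exponent (count of states per loop number):
Powers of d = -A^2 - A^-2: d^2 = A^4 + 2 + A^-4.
  A^3 * (d^2) = A^7 + 2*A^3 + A^-1
  A^1 * (3*d) = -3*A^3 - 3*A^-1
  A^-1 * (3) = 3*A^-1
  A^-3 * (d) = -A^-1 - A^-5
Summing the groups: <K> = A^7 - A^3 - A^-5
Normalise by the writhe: (-A^3)^(-w) = (-A^3)^(3) = -A^9, so f(A) = -A^9 * <K> = -A^16 + A^12 + A^4.
Substitute A = t^(-1/4), i.e. A^e → t^(-e/4): V(t) = t^-1 + t^-3 - t^-4

Answer: t^-1 + t^-3 - t^-4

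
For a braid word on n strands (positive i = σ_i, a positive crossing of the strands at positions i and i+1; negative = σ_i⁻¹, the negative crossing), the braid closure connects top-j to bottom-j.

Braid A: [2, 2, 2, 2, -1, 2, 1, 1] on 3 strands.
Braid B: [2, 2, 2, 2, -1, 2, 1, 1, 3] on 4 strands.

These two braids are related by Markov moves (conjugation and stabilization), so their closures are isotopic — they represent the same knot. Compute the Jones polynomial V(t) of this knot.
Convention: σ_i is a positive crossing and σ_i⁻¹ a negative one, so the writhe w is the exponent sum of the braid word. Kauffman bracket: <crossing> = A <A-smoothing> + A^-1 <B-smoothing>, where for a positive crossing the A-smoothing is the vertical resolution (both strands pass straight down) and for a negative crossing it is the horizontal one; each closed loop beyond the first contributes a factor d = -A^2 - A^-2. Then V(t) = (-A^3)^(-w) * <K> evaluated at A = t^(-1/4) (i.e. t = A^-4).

Markov-equivalent braids have isotopic closures, hence identical knot invariants. Strip the Markov moves from each word to reach a common short braid β, then compute V(t) once on β.
Braid A: s2 s2 s2 s2 s1^-1 s2 s1 s1 on 3 strands has no conjugating prefix/suffix or stabilization to strip; take β = s2 s2 s2 s2 s1^-1 s2 s1 s1.
Braid B: s2 s2 s2 s2 s1^-1 s2 s1 s1 s3 on 4 strands reduces by inverse Markov moves (closure unchanged at each step):
  Destabilize: the word has the form β·s3 where s3 occurs only as the final letter (β ∈ B_3); drop it and the last strand → 3 strands.
Reduced to β = s2 s2 s2 s2 s1^-1 s2 s1 s1 on 3 strands, 8 crossings.
Both give the same β = s2 s2 s2 s2 s1^-1 s2 s1 s1 on 3 strands, so one state sum suffices:
Braid: s2 s2 s2 s2 s1^-1 s2 s1 s1 on 3 strands, 8 crossings.
Writhe w = (#positive) - (#negative) = 7 - 1 = 6.
Enumerate smoothing states for the bracket polynomial. There are 2^8 = 256 states.
For each crossing: s=0 is the vertical smoothing, s=1 horizontal. Crossing k contributes A^(sign_k * (1 - 2*s_k)); loop factor d = -A^2 - A^-2.
Tabulate the states by total A-exponent and number of loops L (A-exp: L × count):
  A^8: L=2 ×1
  A^6: L=1 ×5, L=3 ×3
  A^4: L=2 ×27, L=4 ×1
  A^2: L=1 ×18, L=3 ×38
  A^0: L=2 ×41, L=4 ×29
  A^-2: L=3 ×44, L=5 ×12
  A^-4: L=4 ×26, L=6 ×2
  A^-6: L=5 ×8
  A^-8: L=6 ×1
Each group contributes A^e * Σ count * d^(L-1):
Powers of d = -A^2 - A^-2: d^2 = A^4 + 2 + A^-4; d^3 = -A^6 - 3*A^2 - 3*A^-2 - A^-6; d^4 = A^8 + 4*A^4 + 6 + 4*A^-4 + A^-8; d^5 = -A^10 - 5*A^6 - 10*A^2 - 10*A^-2 - 5*A^-6 - A^-10.
  A^8 * (d) = -A^10 - A^6
  A^6 * (5 + 3*d^2) = 3*A^10 + 11*A^6 + 3*A^2
  A^4 * (27*d + d^3) = -A^10 - 30*A^6 - 30*A^2 - A^-2
  A^2 * (18 + 38*d^2) = 38*A^6 + 94*A^2 + 38*A^-2
  A^0 * (41*d + 29*d^3) = -29*A^6 - 128*A^2 - 128*A^-2 - 29*A^-6
  A^-2 * (44*d^2 + 12*d^4) = 12*A^6 + 92*A^2 + 160*A^-2 + 92*A^-6 + 12*A^-10
  A^-4 * (26*d^3 + 2*d^5) = -2*A^6 - 36*A^2 - 98*A^-2 - 98*A^-6 - 36*A^-10 - 2*A^-14
  A^-6 * (8*d^4) = 8*A^2 + 32*A^-2 + 48*A^-6 + 32*A^-10 + 8*A^-14
  A^-8 * (d^5) = -A^2 - 5*A^-2 - 10*A^-6 - 10*A^-10 - 5*A^-14 - A^-18
Summing the groups: <K> = A^10 - A^6 + 2*A^2 - 2*A^-2 + 3*A^-6 - 2*A^-10 + A^-14 - A^-18
Normalise by the writhe: (-A^3)^(-w) = (-A^3)^(-6) = A^-18, so f(A) = A^-18 * <K> = A^-8 - A^-12 + 2*A^-16 - 2*A^-20 + 3*A^-24 - 2*A^-28 + A^-32 - A^-36.
Substitute A = t^(-1/4), i.e. A^e → t^(-e/4): V(t) = -t^9 + t^8 - 2*t^7 + 3*t^6 - 2*t^5 + 2*t^4 - t^3 + t^2

Answer: -t^9 + t^8 - 2*t^7 + 3*t^6 - 2*t^5 + 2*t^4 - t^3 + t^2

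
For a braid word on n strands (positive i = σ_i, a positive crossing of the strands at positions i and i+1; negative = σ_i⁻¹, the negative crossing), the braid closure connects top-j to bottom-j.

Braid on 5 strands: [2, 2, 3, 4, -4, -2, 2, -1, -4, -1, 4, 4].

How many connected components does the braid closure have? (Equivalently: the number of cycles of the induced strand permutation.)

Track the strand permutation on 5 strands, starting from identity.
  step 1: s2 swaps positions 2,3 -> [1 3 2 4 5]
  step 2: s2 swaps positions 2,3 -> [1 2 3 4 5]
  step 3: s3 swaps positions 3,4 -> [1 2 4 3 5]
  step 4: s4 swaps positions 4,5 -> [1 2 4 5 3]
  step 5: s4^-1 swaps positions 4,5 -> [1 2 4 3 5]
  step 6: s2^-1 swaps positions 2,3 -> [1 4 2 3 5]
  step 7: s2 swaps positions 2,3 -> [1 2 4 3 5]
  step 8: s1^-1 swaps positions 1,2 -> [2 1 4 3 5]
  step 9: s4^-1 swaps positions 4,5 -> [2 1 4 5 3]
  step 10: s1^-1 swaps positions 1,2 -> [1 2 4 5 3]
  step 11: s4 swaps positions 4,5 -> [1 2 4 3 5]
  step 12: s4 swaps positions 4,5 -> [1 2 4 5 3]
Final permutation (position -> original strand): [1 2 4 5 3]
Closure components = cycle count of this permutation = 3.

Answer: 3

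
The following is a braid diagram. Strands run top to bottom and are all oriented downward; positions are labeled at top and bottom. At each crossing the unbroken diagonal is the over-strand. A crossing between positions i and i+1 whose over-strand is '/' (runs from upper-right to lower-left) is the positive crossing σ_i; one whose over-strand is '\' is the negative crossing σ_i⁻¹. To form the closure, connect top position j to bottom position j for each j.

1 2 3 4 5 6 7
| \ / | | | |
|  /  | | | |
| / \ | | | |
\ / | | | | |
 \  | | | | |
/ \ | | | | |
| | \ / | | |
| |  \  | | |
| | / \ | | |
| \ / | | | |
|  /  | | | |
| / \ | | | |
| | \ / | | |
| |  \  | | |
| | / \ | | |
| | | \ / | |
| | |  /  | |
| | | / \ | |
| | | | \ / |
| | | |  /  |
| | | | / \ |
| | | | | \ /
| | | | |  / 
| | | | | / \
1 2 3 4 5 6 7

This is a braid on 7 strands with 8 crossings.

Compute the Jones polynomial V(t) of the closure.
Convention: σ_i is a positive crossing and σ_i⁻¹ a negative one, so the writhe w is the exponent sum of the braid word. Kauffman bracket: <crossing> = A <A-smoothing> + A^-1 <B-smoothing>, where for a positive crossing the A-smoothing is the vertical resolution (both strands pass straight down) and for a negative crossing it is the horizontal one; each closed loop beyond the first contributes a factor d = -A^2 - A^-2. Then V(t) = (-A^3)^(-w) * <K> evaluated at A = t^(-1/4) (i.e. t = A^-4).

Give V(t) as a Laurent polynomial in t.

t^2 - t + 1 - t^-1 + t^-2

Derivation:
Reading the diagram top to bottom ('/'-over between positions i,i+1 = s_i, '\'-over = s_i^-1): braid word = s2 s1^-1 s3^-1 s2 s3^-1 s4 s5 s6.
The presented braid s2 s1^-1 s3^-1 s2 s3^-1 s4 s5 s6 on 7 strands reduces by inverse Markov moves (closure unchanged at each step):
  Destabilize: the word has the form β·s6 where s6 occurs only as the final letter (β ∈ B_6); drop it and the last strand → 6 strands.
  Destabilize: the word has the form β·s5 where s5 occurs only as the final letter (β ∈ B_5); drop it and the last strand → 5 strands.
  Destabilize: the word has the form β·s4 where s4 occurs only as the final letter (β ∈ B_4); drop it and the last strand → 4 strands.
Reduced to β = s2 s1^-1 s3^-1 s2 s3^-1 on 4 strands, 5 crossings.
Compute on β:
Braid: s2 s1^-1 s3^-1 s2 s3^-1 on 4 strands, 5 crossings.
Writhe w = (#positive) - (#negative) = 2 - 3 = -1.
Computing the Kauffman bracket via state sum. There are 2^5 = 32 states.
Smooth each crossing (0=||, 1=⌣⌢); contribution A^(Σ sign_k(1-2s_k)) * d^(L-1).
  state 00000: A-exp=-1, loops=4, term = A^-1 * d^3
  state 00001: A-exp=+1, loops=3, term = A^1 * d^2
  state 00010: A-exp=-3, loops=3, term = A^-3 * d^2
  state 00011: A-exp=-1, loops=2, term = A^-1 * d^1
  state 00100: A-exp=+1, loops=3, term = A^1 * d^2
  state 00101: A-exp=+3, loops=4, term = A^3 * d^3
  state 00110: A-exp=-1, loops=2, term = A^-1 * d^1
  state 00111: A-exp=+1, loops=3, term = A^1 * d^2
  state 01000: A-exp=+1, loops=3, term = A^1 * d^2
  state 01001: A-exp=+3, loops=2, term = A^3 * d^1
  state 01010: A-exp=-1, loops=2, term = A^-1 * d^1
  state 01011: A-exp=+1, loops=1, term = A^1 * d^0
  state 01100: A-exp=+3, loops=2, term = A^3 * d^1
  state 01101: A-exp=+5, loops=3, term = A^5 * d^2
  state 01110: A-exp=+1, loops=1, term = A^1 * d^0
  state 01111: A-exp=+3, loops=2, term = A^3 * d^1
  state 10000: A-exp=-3, loops=3, term = A^-3 * d^2
  state 10001: A-exp=-1, loops=2, term = A^-1 * d^1
  state 10010: A-exp=-5, loops=4, term = A^-5 * d^3
  state 10011: A-exp=-3, loops=3, term = A^-3 * d^2
  state 10100: A-exp=-1, loops=2, term = A^-1 * d^1
  state 10101: A-exp=+1, loops=3, term = A^1 * d^2
  state 10110: A-exp=-3, loops=3, term = A^-3 * d^2
  state 10111: A-exp=-1, loops=2, term = A^-1 * d^1
  state 11000: A-exp=-1, loops=2, term = A^-1 * d^1
  state 11001: A-exp=+1, loops=1, term = A^1 * d^0
  state 11010: A-exp=-3, loops=3, term = A^-3 * d^2
  state 11011: A-exp=-1, loops=2, term = A^-1 * d^1
  state 11100: A-exp=+1, loops=1, term = A^1 * d^0
  state 11101: A-exp=+3, loops=2, term = A^3 * d^1
  state 11110: A-exp=-1, loops=2, term = A^-1 * d^1
  state 11111: A-exp=+1, loops=1, term = A^1 * d^0
Collect the terms by A-exponent (count of states per loop number):
Powers of d = -A^2 - A^-2: d^2 = A^4 + 2 + A^-4; d^3 = -A^6 - 3*A^2 - 3*A^-2 - A^-6.
  A^5 * (d^2) = A^9 + 2*A^5 + A
  A^3 * (4*d + d^3) = -A^9 - 7*A^5 - 7*A - A^-3
  A^1 * (5 + 5*d^2) = 5*A^5 + 15*A + 5*A^-3
  A^-1 * (9*d + d^3) = -A^5 - 12*A - 12*A^-3 - A^-7
  A^-3 * (5*d^2) = 5*A + 10*A^-3 + 5*A^-7
  A^-5 * (d^3) = -A - 3*A^-3 - 3*A^-7 - A^-11
Summing the groups: <K> = -A^5 + A - A^-3 + A^-7 - A^-11
Normalise by the writhe: (-A^3)^(-w) = (-A^3)^(1) = -A^3, so f(A) = -A^3 * <K> = A^8 - A^4 + 1 - A^-4 + A^-8.
Substitute A = t^(-1/4), i.e. A^e → t^(-e/4): V(t) = t^2 - t + 1 - t^-1 + t^-2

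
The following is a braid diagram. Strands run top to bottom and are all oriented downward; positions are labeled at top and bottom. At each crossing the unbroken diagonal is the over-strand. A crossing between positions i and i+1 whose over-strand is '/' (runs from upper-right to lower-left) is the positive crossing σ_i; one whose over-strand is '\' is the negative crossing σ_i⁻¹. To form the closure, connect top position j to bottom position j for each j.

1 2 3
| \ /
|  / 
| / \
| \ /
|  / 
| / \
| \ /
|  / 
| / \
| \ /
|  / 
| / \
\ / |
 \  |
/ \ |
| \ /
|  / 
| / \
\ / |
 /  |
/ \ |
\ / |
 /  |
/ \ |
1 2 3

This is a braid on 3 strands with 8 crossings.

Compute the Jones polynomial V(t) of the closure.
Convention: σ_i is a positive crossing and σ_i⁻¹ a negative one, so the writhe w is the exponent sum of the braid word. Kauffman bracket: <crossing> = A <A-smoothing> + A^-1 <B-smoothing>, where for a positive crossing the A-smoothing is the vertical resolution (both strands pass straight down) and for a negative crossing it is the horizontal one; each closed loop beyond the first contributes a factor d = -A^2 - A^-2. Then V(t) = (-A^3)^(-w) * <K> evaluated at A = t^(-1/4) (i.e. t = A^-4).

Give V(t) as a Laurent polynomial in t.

-t^9 + t^8 - 2*t^7 + 3*t^6 - 2*t^5 + 2*t^4 - t^3 + t^2

Derivation:
Reading the diagram top to bottom ('/'-over between positions i,i+1 = s_i, '\'-over = s_i^-1): braid word = s2 s2 s2 s2 s1^-1 s2 s1 s1.
Braid: s2 s2 s2 s2 s1^-1 s2 s1 s1 on 3 strands, 8 crossings.
Writhe w = (#positive) - (#negative) = 7 - 1 = 6.
Computing the Kauffman bracket via state sum. There are 2^8 = 256 states.
For each crossing: s=0 is the vertical smoothing, s=1 horizontal. Crossing k contributes A^(sign_k * (1 - 2*s_k)); loop factor d = -A^2 - A^-2.
Tabulate the states by total A-exponent and number of loops L (A-exp: L × count):
  A^8: L=2 ×1
  A^6: L=1 ×5, L=3 ×3
  A^4: L=2 ×27, L=4 ×1
  A^2: L=1 ×18, L=3 ×38
  A^0: L=2 ×41, L=4 ×29
  A^-2: L=3 ×44, L=5 ×12
  A^-4: L=4 ×26, L=6 ×2
  A^-6: L=5 ×8
  A^-8: L=6 ×1
Each group contributes A^e * Σ count * d^(L-1):
Powers of d = -A^2 - A^-2: d^2 = A^4 + 2 + A^-4; d^3 = -A^6 - 3*A^2 - 3*A^-2 - A^-6; d^4 = A^8 + 4*A^4 + 6 + 4*A^-4 + A^-8; d^5 = -A^10 - 5*A^6 - 10*A^2 - 10*A^-2 - 5*A^-6 - A^-10.
  A^8 * (d) = -A^10 - A^6
  A^6 * (5 + 3*d^2) = 3*A^10 + 11*A^6 + 3*A^2
  A^4 * (27*d + d^3) = -A^10 - 30*A^6 - 30*A^2 - A^-2
  A^2 * (18 + 38*d^2) = 38*A^6 + 94*A^2 + 38*A^-2
  A^0 * (41*d + 29*d^3) = -29*A^6 - 128*A^2 - 128*A^-2 - 29*A^-6
  A^-2 * (44*d^2 + 12*d^4) = 12*A^6 + 92*A^2 + 160*A^-2 + 92*A^-6 + 12*A^-10
  A^-4 * (26*d^3 + 2*d^5) = -2*A^6 - 36*A^2 - 98*A^-2 - 98*A^-6 - 36*A^-10 - 2*A^-14
  A^-6 * (8*d^4) = 8*A^2 + 32*A^-2 + 48*A^-6 + 32*A^-10 + 8*A^-14
  A^-8 * (d^5) = -A^2 - 5*A^-2 - 10*A^-6 - 10*A^-10 - 5*A^-14 - A^-18
Summing the groups: <K> = A^10 - A^6 + 2*A^2 - 2*A^-2 + 3*A^-6 - 2*A^-10 + A^-14 - A^-18
Normalise by the writhe: (-A^3)^(-w) = (-A^3)^(-6) = A^-18, so f(A) = A^-18 * <K> = A^-8 - A^-12 + 2*A^-16 - 2*A^-20 + 3*A^-24 - 2*A^-28 + A^-32 - A^-36.
Substitute A = t^(-1/4), i.e. A^e → t^(-e/4): V(t) = -t^9 + t^8 - 2*t^7 + 3*t^6 - 2*t^5 + 2*t^4 - t^3 + t^2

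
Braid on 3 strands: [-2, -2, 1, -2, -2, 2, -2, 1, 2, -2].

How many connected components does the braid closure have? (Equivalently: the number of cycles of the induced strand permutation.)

Track the strand permutation on 3 strands, starting from identity.
  step 1: s2^-1 swaps positions 2,3 -> [1 3 2]
  step 2: s2^-1 swaps positions 2,3 -> [1 2 3]
  step 3: s1 swaps positions 1,2 -> [2 1 3]
  step 4: s2^-1 swaps positions 2,3 -> [2 3 1]
  step 5: s2^-1 swaps positions 2,3 -> [2 1 3]
  step 6: s2 swaps positions 2,3 -> [2 3 1]
  step 7: s2^-1 swaps positions 2,3 -> [2 1 3]
  step 8: s1 swaps positions 1,2 -> [1 2 3]
  step 9: s2 swaps positions 2,3 -> [1 3 2]
  step 10: s2^-1 swaps positions 2,3 -> [1 2 3]
Final permutation (position -> original strand): [1 2 3]
Closure components = cycle count of this permutation = 3.

Answer: 3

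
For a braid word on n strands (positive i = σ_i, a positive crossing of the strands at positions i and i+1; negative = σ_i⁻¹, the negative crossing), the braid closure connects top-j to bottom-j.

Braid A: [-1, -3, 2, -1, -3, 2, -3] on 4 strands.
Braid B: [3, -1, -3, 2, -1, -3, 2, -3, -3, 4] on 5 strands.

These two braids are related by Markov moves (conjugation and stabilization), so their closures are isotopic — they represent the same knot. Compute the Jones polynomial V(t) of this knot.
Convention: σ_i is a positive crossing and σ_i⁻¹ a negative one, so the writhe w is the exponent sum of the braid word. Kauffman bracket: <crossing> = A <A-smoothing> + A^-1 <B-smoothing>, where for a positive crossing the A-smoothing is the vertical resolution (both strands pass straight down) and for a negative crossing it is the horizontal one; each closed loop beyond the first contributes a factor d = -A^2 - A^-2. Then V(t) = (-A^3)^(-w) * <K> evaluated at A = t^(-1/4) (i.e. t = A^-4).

t - 2 + 3*t^-1 - 3*t^-2 + 4*t^-3 - 3*t^-4 + 2*t^-5 - t^-6

Derivation:
Markov-equivalent braids have isotopic closures, hence identical knot invariants. Strip the Markov moves from each word to reach a common short braid β, then compute V(t) once on β.
Braid A: s1^-1 s3^-1 s2 s1^-1 s3^-1 s2 s3^-1 on 4 strands has no conjugating prefix/suffix or stabilization to strip; take β = s1^-1 s3^-1 s2 s1^-1 s3^-1 s2 s3^-1.
Braid B: s3 s1^-1 s3^-1 s2 s1^-1 s3^-1 s2 s3^-1 s3^-1 s4 on 5 strands reduces by inverse Markov moves (closure unchanged at each step):
  Destabilize: the word has the form β·s4 where s4 occurs only as the final letter (β ∈ B_4); drop it and the last strand → 4 strands.
  Deconjugate: the word is γ·β·γ⁻¹ with γ = s3 (prefix) and γ⁻¹ = s3^-1 (suffix); strip both.
Reduced to β = s1^-1 s3^-1 s2 s1^-1 s3^-1 s2 s3^-1 on 4 strands, 7 crossings.
Both give the same β = s1^-1 s3^-1 s2 s1^-1 s3^-1 s2 s3^-1 on 4 strands, so one state sum suffices:
Braid: s1^-1 s3^-1 s2 s1^-1 s3^-1 s2 s3^-1 on 4 strands, 7 crossings.
Writhe w = (#positive) - (#negative) = 2 - 5 = -3.
Enumerate smoothing states for the bracket polynomial. There are 2^7 = 128 states.
Each crossing splits two ways (0=vertical, 1=horizontal). The state's weight is A^(#A-smoothings - #B-smoothings) * d^(loops - 1).
Tabulate the states by total A-exponent and number of loops L (A-exp: L × count):
  A^7: L=5 ×1
  A^5: L=4 ×7
  A^3: L=3 ×20, L=5 ×1
  A^1: L=2 ×29, L=4 ×6
  A^-1: L=1 ×19, L=3 ×16
  A^-3: L=2 ×19, L=4 ×2
  A^-5: L=3 ×7
  A^-7: L=4 ×1
Each group contributes A^e * Σ count * d^(L-1):
Powers of d = -A^2 - A^-2: d^2 = A^4 + 2 + A^-4; d^3 = -A^6 - 3*A^2 - 3*A^-2 - A^-6; d^4 = A^8 + 4*A^4 + 6 + 4*A^-4 + A^-8.
  A^7 * (d^4) = A^15 + 4*A^11 + 6*A^7 + 4*A^3 + A^-1
  A^5 * (7*d^3) = -7*A^11 - 21*A^7 - 21*A^3 - 7*A^-1
  A^3 * (20*d^2 + d^4) = A^11 + 24*A^7 + 46*A^3 + 24*A^-1 + A^-5
  A^1 * (29*d + 6*d^3) = -6*A^7 - 47*A^3 - 47*A^-1 - 6*A^-5
  A^-1 * (19 + 16*d^2) = 16*A^3 + 51*A^-1 + 16*A^-5
  A^-3 * (19*d + 2*d^3) = -2*A^3 - 25*A^-1 - 25*A^-5 - 2*A^-9
  A^-5 * (7*d^2) = 7*A^-1 + 14*A^-5 + 7*A^-9
  A^-7 * (d^3) = -A^-1 - 3*A^-5 - 3*A^-9 - A^-13
Summing the groups: <K> = A^15 - 2*A^11 + 3*A^7 - 4*A^3 + 3*A^-1 - 3*A^-5 + 2*A^-9 - A^-13
Normalise by the writhe: (-A^3)^(-w) = (-A^3)^(3) = -A^9, so f(A) = -A^9 * <K> = -A^24 + 2*A^20 - 3*A^16 + 4*A^12 - 3*A^8 + 3*A^4 - 2 + A^-4.
Substitute A = t^(-1/4), i.e. A^e → t^(-e/4): V(t) = t - 2 + 3*t^-1 - 3*t^-2 + 4*t^-3 - 3*t^-4 + 2*t^-5 - t^-6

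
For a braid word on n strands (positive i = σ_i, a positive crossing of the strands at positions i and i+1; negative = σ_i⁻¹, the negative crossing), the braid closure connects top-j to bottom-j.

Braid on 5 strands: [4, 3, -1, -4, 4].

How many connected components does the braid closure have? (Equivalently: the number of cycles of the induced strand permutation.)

2

Derivation:
Track the strand permutation on 5 strands, starting from identity.
  step 1: s4 swaps positions 4,5 -> [1 2 3 5 4]
  step 2: s3 swaps positions 3,4 -> [1 2 5 3 4]
  step 3: s1^-1 swaps positions 1,2 -> [2 1 5 3 4]
  step 4: s4^-1 swaps positions 4,5 -> [2 1 5 4 3]
  step 5: s4 swaps positions 4,5 -> [2 1 5 3 4]
Final permutation (position -> original strand): [2 1 5 3 4]
Closure components = cycle count of this permutation = 2.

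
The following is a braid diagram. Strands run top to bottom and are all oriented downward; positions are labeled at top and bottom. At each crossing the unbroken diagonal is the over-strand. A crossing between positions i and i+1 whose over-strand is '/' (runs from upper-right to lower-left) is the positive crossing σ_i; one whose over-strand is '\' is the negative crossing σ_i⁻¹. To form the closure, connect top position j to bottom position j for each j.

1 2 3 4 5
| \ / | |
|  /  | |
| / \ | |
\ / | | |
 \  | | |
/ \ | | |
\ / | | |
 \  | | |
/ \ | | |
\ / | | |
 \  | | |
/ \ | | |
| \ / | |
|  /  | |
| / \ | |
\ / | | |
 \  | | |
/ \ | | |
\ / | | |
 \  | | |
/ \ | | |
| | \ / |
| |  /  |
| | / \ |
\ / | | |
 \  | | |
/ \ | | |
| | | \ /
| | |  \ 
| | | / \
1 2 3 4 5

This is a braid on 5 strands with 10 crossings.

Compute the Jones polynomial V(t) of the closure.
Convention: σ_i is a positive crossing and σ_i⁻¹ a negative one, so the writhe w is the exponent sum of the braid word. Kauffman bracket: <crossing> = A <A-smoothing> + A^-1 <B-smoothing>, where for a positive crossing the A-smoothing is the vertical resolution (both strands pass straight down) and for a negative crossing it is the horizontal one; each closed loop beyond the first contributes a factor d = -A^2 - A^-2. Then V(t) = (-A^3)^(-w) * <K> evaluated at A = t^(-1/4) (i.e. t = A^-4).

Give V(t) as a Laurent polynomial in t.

Reading the diagram top to bottom ('/'-over between positions i,i+1 = s_i, '\'-over = s_i^-1): braid word = s2 s1^-1 s1^-1 s1^-1 s2 s1^-1 s1^-1 s3 s1^-1 s4^-1.
The presented braid s2 s1^-1 s1^-1 s1^-1 s2 s1^-1 s1^-1 s3 s1^-1 s4^-1 on 5 strands reduces by inverse Markov moves (closure unchanged at each step):
  Destabilize: the word has the form β·s4^-1 where s4^-1 occurs only as the final letter (β ∈ B_4); drop it and the last strand → 4 strands.
Reduced to β = s2 s1^-1 s1^-1 s1^-1 s2 s1^-1 s1^-1 s3 s1^-1 on 4 strands, 9 crossings.
Compute on β:
Braid: s2 s1^-1 s1^-1 s1^-1 s2 s1^-1 s1^-1 s3 s1^-1 on 4 strands, 9 crossings.
Writhe w = (#positive) - (#negative) = 3 - 6 = -3.
Enumerate smoothing states for the bracket polynomial. There are 2^9 = 512 states.
Each crossing splits two ways (0=vertical, 1=horizontal). The state's weight is A^(#A-smoothings - #B-smoothings) * d^(loops - 1).
Tabulate the states by total A-exponent and number of loops L (A-exp: L × count):
  A^9: L=8 ×1
  A^7: L=7 ×9
  A^5: L=6 ×36
  A^3: L=5 ×84
  A^1: L=4 ×126
  A^-1: L=3 ×124, L=5 ×2
  A^-3: L=2 ×75, L=4 ×9
  A^-5: L=1 ×21, L=3 ×15
  A^-7: L=2 ×8, L=4 ×1
  A^-9: L=3 ×1
Each group contributes A^e * Σ count * d^(L-1):
Powers of d = -A^2 - A^-2: d^2 = A^4 + 2 + A^-4; d^3 = -A^6 - 3*A^2 - 3*A^-2 - A^-6; d^4 = A^8 + 4*A^4 + 6 + 4*A^-4 + A^-8; d^5 = -A^10 - 5*A^6 - 10*A^2 - 10*A^-2 - 5*A^-6 - A^-10; d^6 = A^12 + 6*A^8 + 15*A^4 + 20 + 15*A^-4 + 6*A^-8 + A^-12; d^7 = -A^14 - 7*A^10 - 21*A^6 - 35*A^2 - 35*A^-2 - 21*A^-6 - 7*A^-10 - A^-14.
  A^9 * (d^7) = -A^23 - 7*A^19 - 21*A^15 - 35*A^11 - 35*A^7 - 21*A^3 - 7*A^-1 - A^-5
  A^7 * (9*d^6) = 9*A^19 + 54*A^15 + 135*A^11 + 180*A^7 + 135*A^3 + 54*A^-1 + 9*A^-5
  A^5 * (36*d^5) = -36*A^15 - 180*A^11 - 360*A^7 - 360*A^3 - 180*A^-1 - 36*A^-5
  A^3 * (84*d^4) = 84*A^11 + 336*A^7 + 504*A^3 + 336*A^-1 + 84*A^-5
  A^1 * (126*d^3) = -126*A^7 - 378*A^3 - 378*A^-1 - 126*A^-5
  A^-1 * (124*d^2 + 2*d^4) = 2*A^7 + 132*A^3 + 260*A^-1 + 132*A^-5 + 2*A^-9
  A^-3 * (75*d + 9*d^3) = -9*A^3 - 102*A^-1 - 102*A^-5 - 9*A^-9
  A^-5 * (21 + 15*d^2) = 15*A^-1 + 51*A^-5 + 15*A^-9
  A^-7 * (8*d + d^3) = -A^-1 - 11*A^-5 - 11*A^-9 - A^-13
  A^-9 * (d^2) = A^-5 + 2*A^-9 + A^-13
Summing the groups: <K> = -A^23 + 2*A^19 - 3*A^15 + 4*A^11 - 3*A^7 + 3*A^3 - 3*A^-1 + A^-5 - A^-9
Normalise by the writhe: (-A^3)^(-w) = (-A^3)^(3) = -A^9, so f(A) = -A^9 * <K> = A^32 - 2*A^28 + 3*A^24 - 4*A^20 + 3*A^16 - 3*A^12 + 3*A^8 - A^4 + 1.
Substitute A = t^(-1/4), i.e. A^e → t^(-e/4): V(t) = 1 - t^-1 + 3*t^-2 - 3*t^-3 + 3*t^-4 - 4*t^-5 + 3*t^-6 - 2*t^-7 + t^-8

Answer: 1 - t^-1 + 3*t^-2 - 3*t^-3 + 3*t^-4 - 4*t^-5 + 3*t^-6 - 2*t^-7 + t^-8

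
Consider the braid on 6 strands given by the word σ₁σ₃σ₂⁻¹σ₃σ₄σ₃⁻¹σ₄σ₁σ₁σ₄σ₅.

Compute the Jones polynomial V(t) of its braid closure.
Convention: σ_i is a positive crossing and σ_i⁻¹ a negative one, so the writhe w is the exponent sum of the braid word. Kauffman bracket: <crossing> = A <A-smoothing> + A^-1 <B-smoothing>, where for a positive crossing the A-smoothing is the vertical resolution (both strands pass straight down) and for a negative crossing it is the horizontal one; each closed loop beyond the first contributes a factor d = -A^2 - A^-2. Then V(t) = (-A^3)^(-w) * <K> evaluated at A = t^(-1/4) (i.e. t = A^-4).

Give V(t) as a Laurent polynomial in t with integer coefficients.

The presented braid s1 s3 s2^-1 s3 s4 s3^-1 s4 s1 s1 s4 s5 on 6 strands reduces by inverse Markov moves (closure unchanged at each step):
  Destabilize: the word has the form β·s5 where s5 occurs only as the final letter (β ∈ B_5); drop it and the last strand → 5 strands.
Reduced to β = s1 s3 s2^-1 s3 s4 s3^-1 s4 s1 s1 s4 on 5 strands, 10 crossings.
Compute on β:
Braid: s1 s3 s2^-1 s3 s4 s3^-1 s4 s1 s1 s4 on 5 strands, 10 crossings.
Writhe w = (#positive) - (#negative) = 8 - 2 = 6.
Computing the Kauffman bracket via state sum. There are 2^10 = 1024 states.
For each crossing: s=0 is the vertical smoothing, s=1 horizontal. Crossing k contributes A^(sign_k * (1 - 2*s_k)); loop factor d = -A^2 - A^-2.
Tabulate the states by total A-exponent and number of loops L (A-exp: L × count):
  A^10: L=3 ×1
  A^8: L=2 ×6, L=4 ×4
  A^6: L=1 ×9, L=3 ×32, L=5 ×4
  A^4: L=2 ×70, L=4 ×49, L=6 ×1
  A^2: L=1 ×30, L=3 ×149, L=5 ×31
  A^0: L=2 ×99, L=4 ×144, L=6 ×9
  A^-2: L=3 ×136, L=5 ×73, L=7 ×1
  A^-4: L=4 ×101, L=6 ×19
  A^-6: L=5 ×43, L=7 ×2
  A^-8: L=6 ×10
  A^-10: L=7 ×1
Each group contributes A^e * Σ count * d^(L-1):
Powers of d = -A^2 - A^-2: d^2 = A^4 + 2 + A^-4; d^3 = -A^6 - 3*A^2 - 3*A^-2 - A^-6; d^4 = A^8 + 4*A^4 + 6 + 4*A^-4 + A^-8; d^5 = -A^10 - 5*A^6 - 10*A^2 - 10*A^-2 - 5*A^-6 - A^-10; d^6 = A^12 + 6*A^8 + 15*A^4 + 20 + 15*A^-4 + 6*A^-8 + A^-12.
  A^10 * (d^2) = A^14 + 2*A^10 + A^6
  A^8 * (6*d + 4*d^3) = -4*A^14 - 18*A^10 - 18*A^6 - 4*A^2
  A^6 * (9 + 32*d^2 + 4*d^4) = 4*A^14 + 48*A^10 + 97*A^6 + 48*A^2 + 4*A^-2
  A^4 * (70*d + 49*d^3 + d^5) = -A^14 - 54*A^10 - 227*A^6 - 227*A^2 - 54*A^-2 - A^-6
  A^2 * (30 + 149*d^2 + 31*d^4) = 31*A^10 + 273*A^6 + 514*A^2 + 273*A^-2 + 31*A^-6
  A^0 * (99*d + 144*d^3 + 9*d^5) = -9*A^10 - 189*A^6 - 621*A^2 - 621*A^-2 - 189*A^-6 - 9*A^-10
  A^-2 * (136*d^2 + 73*d^4 + d^6) = A^10 + 79*A^6 + 443*A^2 + 730*A^-2 + 443*A^-6 + 79*A^-10 + A^-14
  A^-4 * (101*d^3 + 19*d^5) = -19*A^6 - 196*A^2 - 493*A^-2 - 493*A^-6 - 196*A^-10 - 19*A^-14
  A^-6 * (43*d^4 + 2*d^6) = 2*A^6 + 55*A^2 + 202*A^-2 + 298*A^-6 + 202*A^-10 + 55*A^-14 + 2*A^-18
  A^-8 * (10*d^5) = -10*A^2 - 50*A^-2 - 100*A^-6 - 100*A^-10 - 50*A^-14 - 10*A^-18
  A^-10 * (d^6) = A^2 + 6*A^-2 + 15*A^-6 + 20*A^-10 + 15*A^-14 + 6*A^-18 + A^-22
Summing the groups: <K> = A^10 - A^6 + 3*A^2 - 3*A^-2 + 4*A^-6 - 4*A^-10 + 2*A^-14 - 2*A^-18 + A^-22
Normalise by the writhe: (-A^3)^(-w) = (-A^3)^(-6) = A^-18, so f(A) = A^-18 * <K> = A^-8 - A^-12 + 3*A^-16 - 3*A^-20 + 4*A^-24 - 4*A^-28 + 2*A^-32 - 2*A^-36 + A^-40.
Substitute A = t^(-1/4), i.e. A^e → t^(-e/4): V(t) = t^10 - 2*t^9 + 2*t^8 - 4*t^7 + 4*t^6 - 3*t^5 + 3*t^4 - t^3 + t^2

Answer: t^10 - 2*t^9 + 2*t^8 - 4*t^7 + 4*t^6 - 3*t^5 + 3*t^4 - t^3 + t^2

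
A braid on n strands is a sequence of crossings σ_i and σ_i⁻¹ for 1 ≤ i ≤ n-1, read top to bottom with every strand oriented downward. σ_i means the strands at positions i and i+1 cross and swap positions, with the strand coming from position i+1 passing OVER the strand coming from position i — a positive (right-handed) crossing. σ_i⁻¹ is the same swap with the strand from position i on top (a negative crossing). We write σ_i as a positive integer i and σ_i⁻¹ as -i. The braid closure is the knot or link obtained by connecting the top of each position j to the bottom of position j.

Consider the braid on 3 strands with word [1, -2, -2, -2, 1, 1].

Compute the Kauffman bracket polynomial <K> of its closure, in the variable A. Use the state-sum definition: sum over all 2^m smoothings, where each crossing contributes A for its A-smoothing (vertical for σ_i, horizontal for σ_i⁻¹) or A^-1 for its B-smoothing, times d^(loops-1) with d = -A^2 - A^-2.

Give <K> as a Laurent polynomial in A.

-A^12 + A^8 - A^4 + 3 - A^-4 + A^-8 - A^-12

Derivation:
Braid: s1 s2^-1 s2^-1 s2^-1 s1 s1 on 3 strands, 6 crossings.
Writhe w = (#positive) - (#negative) = 3 - 3 = 0.
Computing the Kauffman bracket via state sum. There are 2^6 = 64 states.
Smooth each crossing (0=||, 1=⌣⌢); contribution A^(Σ sign_k(1-2s_k)) * d^(L-1).
Tabulate the states by total A-exponent and number of loops L (A-exp: L × count):
  A^6: L=4 ×1
  A^4: L=3 ×6
  A^2: L=2 ×12, L=4 ×3
  A^0: L=1 ×9, L=3 ×10, L=5 ×1
  A^-2: L=2 ×12, L=4 ×3
  A^-4: L=3 ×6
  A^-6: L=4 ×1
Each group contributes A^e * Σ count * d^(L-1):
Powers of d = -A^2 - A^-2: d^2 = A^4 + 2 + A^-4; d^3 = -A^6 - 3*A^2 - 3*A^-2 - A^-6; d^4 = A^8 + 4*A^4 + 6 + 4*A^-4 + A^-8.
  A^6 * (d^3) = -A^12 - 3*A^8 - 3*A^4 - 1
  A^4 * (6*d^2) = 6*A^8 + 12*A^4 + 6
  A^2 * (12*d + 3*d^3) = -3*A^8 - 21*A^4 - 21 - 3*A^-4
  A^0 * (9 + 10*d^2 + d^4) = A^8 + 14*A^4 + 35 + 14*A^-4 + A^-8
  A^-2 * (12*d + 3*d^3) = -3*A^4 - 21 - 21*A^-4 - 3*A^-8
  A^-4 * (6*d^2) = 6 + 12*A^-4 + 6*A^-8
  A^-6 * (d^3) = -1 - 3*A^-4 - 3*A^-8 - A^-12
Summing the groups: <K> = -A^12 + A^8 - A^4 + 3 - A^-4 + A^-8 - A^-12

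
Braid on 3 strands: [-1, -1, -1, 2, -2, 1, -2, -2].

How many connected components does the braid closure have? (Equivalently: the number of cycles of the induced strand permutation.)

3

Derivation:
Track the strand permutation on 3 strands, starting from identity.
  step 1: s1^-1 swaps positions 1,2 -> [2 1 3]
  step 2: s1^-1 swaps positions 1,2 -> [1 2 3]
  step 3: s1^-1 swaps positions 1,2 -> [2 1 3]
  step 4: s2 swaps positions 2,3 -> [2 3 1]
  step 5: s2^-1 swaps positions 2,3 -> [2 1 3]
  step 6: s1 swaps positions 1,2 -> [1 2 3]
  step 7: s2^-1 swaps positions 2,3 -> [1 3 2]
  step 8: s2^-1 swaps positions 2,3 -> [1 2 3]
Final permutation (position -> original strand): [1 2 3]
Closure components = cycle count of this permutation = 3.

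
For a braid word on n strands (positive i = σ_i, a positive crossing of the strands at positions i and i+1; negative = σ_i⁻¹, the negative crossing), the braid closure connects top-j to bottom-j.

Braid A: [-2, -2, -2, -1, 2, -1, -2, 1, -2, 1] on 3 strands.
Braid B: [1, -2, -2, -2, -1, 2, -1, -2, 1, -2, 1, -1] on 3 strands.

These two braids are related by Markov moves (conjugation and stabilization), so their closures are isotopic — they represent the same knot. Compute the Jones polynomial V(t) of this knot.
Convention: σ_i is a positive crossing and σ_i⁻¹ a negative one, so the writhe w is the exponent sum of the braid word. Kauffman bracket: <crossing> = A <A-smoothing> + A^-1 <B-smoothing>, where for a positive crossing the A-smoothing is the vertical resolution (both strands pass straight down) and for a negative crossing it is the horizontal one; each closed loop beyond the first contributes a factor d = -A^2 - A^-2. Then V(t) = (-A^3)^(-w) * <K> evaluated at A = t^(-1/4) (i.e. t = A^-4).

-1 + 3*t^-1 - 3*t^-2 + 5*t^-3 - 5*t^-4 + 4*t^-5 - 3*t^-6 + 2*t^-7 - t^-8

Derivation:
Markov-equivalent braids have isotopic closures, hence identical knot invariants. Strip the Markov moves from each word to reach a common short braid β, then compute V(t) once on β.
Braid A: s2^-1 s2^-1 s2^-1 s1^-1 s2 s1^-1 s2^-1 s1 s2^-1 s1 on 3 strands has no conjugating prefix/suffix or stabilization to strip; take β = s2^-1 s2^-1 s2^-1 s1^-1 s2 s1^-1 s2^-1 s1 s2^-1 s1.
Braid B: s1 s2^-1 s2^-1 s2^-1 s1^-1 s2 s1^-1 s2^-1 s1 s2^-1 s1 s1^-1 on 3 strands reduces by inverse Markov moves (closure unchanged at each step):
  Deconjugate: the word is γ·β·γ⁻¹ with γ = s1 (prefix) and γ⁻¹ = s1^-1 (suffix); strip both.
Reduced to β = s2^-1 s2^-1 s2^-1 s1^-1 s2 s1^-1 s2^-1 s1 s2^-1 s1 on 3 strands, 10 crossings.
Both give the same β = s2^-1 s2^-1 s2^-1 s1^-1 s2 s1^-1 s2^-1 s1 s2^-1 s1 on 3 strands, so one state sum suffices:
Braid: s2^-1 s2^-1 s2^-1 s1^-1 s2 s1^-1 s2^-1 s1 s2^-1 s1 on 3 strands, 10 crossings.
Writhe w = (#positive) - (#negative) = 3 - 7 = -4.
Enumerate smoothing states for the bracket polynomial. There are 2^10 = 1024 states.
Smooth each crossing (0=||, 1=⌣⌢); contribution A^(Σ sign_k(1-2s_k)) * d^(L-1).
Tabulate the states by total A-exponent and number of loops L (A-exp: L × count):
  A^10: L=6 ×1
  A^8: L=5 ×10
  A^6: L=4 ×41, L=6 ×4
  A^4: L=3 ×88, L=5 ×31, L=7 ×1
  A^2: L=2 ×102, L=4 ×99, L=6 ×9
  A^0: L=1 ×54, L=3 ×162, L=5 ×36
  A^-2: L=2 ×134, L=4 ×74, L=6 ×2
  A^-4: L=1 ×30, L=3 ×82, L=5 ×8
  A^-6: L=2 ×32, L=4 ×13
  A^-8: L=1 ×3, L=3 ×7
  A^-10: L=2 ×1
Each group contributes A^e * Σ count * d^(L-1):
Powers of d = -A^2 - A^-2: d^2 = A^4 + 2 + A^-4; d^3 = -A^6 - 3*A^2 - 3*A^-2 - A^-6; d^4 = A^8 + 4*A^4 + 6 + 4*A^-4 + A^-8; d^5 = -A^10 - 5*A^6 - 10*A^2 - 10*A^-2 - 5*A^-6 - A^-10; d^6 = A^12 + 6*A^8 + 15*A^4 + 20 + 15*A^-4 + 6*A^-8 + A^-12.
  A^10 * (d^5) = -A^20 - 5*A^16 - 10*A^12 - 10*A^8 - 5*A^4 - 1
  A^8 * (10*d^4) = 10*A^16 + 40*A^12 + 60*A^8 + 40*A^4 + 10
  A^6 * (41*d^3 + 4*d^5) = -4*A^16 - 61*A^12 - 163*A^8 - 163*A^4 - 61 - 4*A^-4
  A^4 * (88*d^2 + 31*d^4 + d^6) = A^16 + 37*A^12 + 227*A^8 + 382*A^4 + 227 + 37*A^-4 + A^-8
  A^2 * (102*d + 99*d^3 + 9*d^5) = -9*A^12 - 144*A^8 - 489*A^4 - 489 - 144*A^-4 - 9*A^-8
  A^0 * (54 + 162*d^2 + 36*d^4) = 36*A^8 + 306*A^4 + 594 + 306*A^-4 + 36*A^-8
  A^-2 * (134*d + 74*d^3 + 2*d^5) = -2*A^8 - 84*A^4 - 376 - 376*A^-4 - 84*A^-8 - 2*A^-12
  A^-4 * (30 + 82*d^2 + 8*d^4) = 8*A^4 + 114 + 242*A^-4 + 114*A^-8 + 8*A^-12
  A^-6 * (32*d + 13*d^3) = -13 - 71*A^-4 - 71*A^-8 - 13*A^-12
  A^-8 * (3 + 7*d^2) = 7*A^-4 + 17*A^-8 + 7*A^-12
  A^-10 * (d) = -A^-8 - A^-12
Summing the groups: <K> = -A^20 + 2*A^16 - 3*A^12 + 4*A^8 - 5*A^4 + 5 - 3*A^-4 + 3*A^-8 - A^-12
Normalise by the writhe: (-A^3)^(-w) = (-A^3)^(4) = A^12, so f(A) = A^12 * <K> = -A^32 + 2*A^28 - 3*A^24 + 4*A^20 - 5*A^16 + 5*A^12 - 3*A^8 + 3*A^4 - 1.
Substitute A = t^(-1/4), i.e. A^e → t^(-e/4): V(t) = -1 + 3*t^-1 - 3*t^-2 + 5*t^-3 - 5*t^-4 + 4*t^-5 - 3*t^-6 + 2*t^-7 - t^-8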